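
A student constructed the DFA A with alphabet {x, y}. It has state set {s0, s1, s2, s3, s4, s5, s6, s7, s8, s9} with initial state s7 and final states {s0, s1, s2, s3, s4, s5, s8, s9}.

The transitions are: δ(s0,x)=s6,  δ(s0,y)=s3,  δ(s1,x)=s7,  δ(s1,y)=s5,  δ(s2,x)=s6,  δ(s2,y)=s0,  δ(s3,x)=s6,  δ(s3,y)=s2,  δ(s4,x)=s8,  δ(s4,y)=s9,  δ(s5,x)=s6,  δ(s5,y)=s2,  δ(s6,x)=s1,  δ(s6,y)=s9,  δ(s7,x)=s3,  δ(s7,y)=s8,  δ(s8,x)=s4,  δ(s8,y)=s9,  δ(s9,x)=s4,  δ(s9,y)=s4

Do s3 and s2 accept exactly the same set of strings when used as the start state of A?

Start with accepting vs non-accepting: {s0,s1,s2,s3,s4,s5,s8,s9} | {s6,s7}.
Refine {s0,s1,s2,s3,s4,s5,s8,s9} on symbol x: members go to different blocks, giving {s0,s1,s2,s3,s5} and {s4,s8,s9}.
Stable partition: {s0,s1,s2,s3,s5} | {s6,s7} | {s4,s8,s9} — 3 equivalence classes.
s3 and s2 lie in the same block of the stable partition, so they are equivalent — no string distinguishes them.

Yes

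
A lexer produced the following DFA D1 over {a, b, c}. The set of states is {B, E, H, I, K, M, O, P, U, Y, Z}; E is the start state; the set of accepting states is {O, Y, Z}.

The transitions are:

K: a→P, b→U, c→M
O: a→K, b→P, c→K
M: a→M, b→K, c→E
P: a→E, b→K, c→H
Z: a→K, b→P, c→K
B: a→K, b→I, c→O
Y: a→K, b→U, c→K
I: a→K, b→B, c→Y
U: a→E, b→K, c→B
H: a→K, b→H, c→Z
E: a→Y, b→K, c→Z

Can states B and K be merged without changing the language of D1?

No

Every state is reachable, so we keep all 11.
Initial partition by acceptance: {O,Y,Z} | {B,E,H,I,K,M,P,U}.
Refine {B,E,H,I,K,M,P,U} on symbol a: members go to different blocks, giving {B,H,I,K,M,P,U} and {E}.
Split {B,H,I,K,M,P,U} by δ(·,a) → {B,H,I,K,M} and {P,U}.
On input a, block {B,H,I,K,M} splits into {B,H,I,M} and {K}.
Split {B,H,I,M} by δ(·,a) → {B,H,I} and {M}.
The partition is now stable with 6 blocks: {O,Y,Z} | {B,H,I} | {E} | {P,U} | {K} | {M}.
B and K end up in different blocks, so they are distinguishable. For instance, the string 'c' is accepted from only B.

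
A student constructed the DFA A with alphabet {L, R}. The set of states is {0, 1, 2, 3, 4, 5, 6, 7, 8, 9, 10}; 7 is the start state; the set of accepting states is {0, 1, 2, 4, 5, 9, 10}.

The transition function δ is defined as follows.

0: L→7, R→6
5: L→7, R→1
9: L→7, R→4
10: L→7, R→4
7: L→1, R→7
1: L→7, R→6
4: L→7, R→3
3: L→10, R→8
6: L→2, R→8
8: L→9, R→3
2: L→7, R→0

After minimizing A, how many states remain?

4

Reachable states from the start: {0,1,2,3,4,6,7,8,9,10}. Unreachable: {5} — drop them.
P0 = {0,1,2,4,9,10} | {3,6,7,8}.
On input R, block {0,1,2,4,9,10} splits into {0,1,4} and {2,9,10}.
On input L, block {3,6,7,8} splits into {3,6,8} and {7}.
The partition is now stable with 4 blocks: {0,1,4} | {3,6,8} | {2,9,10} | {7}.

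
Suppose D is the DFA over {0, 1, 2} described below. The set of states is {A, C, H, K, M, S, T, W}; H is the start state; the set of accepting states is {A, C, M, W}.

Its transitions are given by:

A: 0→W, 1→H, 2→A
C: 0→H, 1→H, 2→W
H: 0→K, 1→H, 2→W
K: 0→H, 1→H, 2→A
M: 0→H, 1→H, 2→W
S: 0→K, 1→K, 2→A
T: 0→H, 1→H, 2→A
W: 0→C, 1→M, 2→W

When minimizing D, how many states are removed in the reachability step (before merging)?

2

Starting at H and following transitions, the reachable set is {A, C, H, K, M, W}. That leaves S, T unreachable — 2 in total.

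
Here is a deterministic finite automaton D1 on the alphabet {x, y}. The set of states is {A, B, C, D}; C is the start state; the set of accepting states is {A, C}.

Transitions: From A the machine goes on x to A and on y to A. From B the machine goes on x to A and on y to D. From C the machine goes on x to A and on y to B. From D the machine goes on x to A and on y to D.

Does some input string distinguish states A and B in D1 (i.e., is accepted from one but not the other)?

P0 = {A,C} | {B,D}.
On input y, block {A,C} splits into {A} and {C}.
The partition is now stable with 3 blocks: {A} | {B,D} | {C}.
A and B end up in different blocks, so they are distinguishable. For instance, the string 'ε' is accepted from only A.

Yes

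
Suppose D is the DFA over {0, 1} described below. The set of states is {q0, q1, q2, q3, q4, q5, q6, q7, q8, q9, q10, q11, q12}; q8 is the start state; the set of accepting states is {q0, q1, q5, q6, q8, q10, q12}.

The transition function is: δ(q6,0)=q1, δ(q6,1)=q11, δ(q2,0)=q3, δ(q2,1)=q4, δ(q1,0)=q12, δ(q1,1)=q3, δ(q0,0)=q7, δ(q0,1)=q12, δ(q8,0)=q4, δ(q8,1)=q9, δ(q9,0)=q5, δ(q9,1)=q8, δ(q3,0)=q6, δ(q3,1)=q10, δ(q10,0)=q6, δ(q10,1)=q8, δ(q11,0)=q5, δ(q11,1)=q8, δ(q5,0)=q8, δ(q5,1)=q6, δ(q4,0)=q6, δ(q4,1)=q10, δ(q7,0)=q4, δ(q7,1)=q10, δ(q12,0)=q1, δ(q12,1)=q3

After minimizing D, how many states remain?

Reachable states from the start: {q1,q3,q4,q5,q6,q8,q9,q10,q11,q12}. Unreachable: {q0,q2,q7} — drop them.
P0 = {q1,q5,q6,q8,q10,q12} | {q3,q4,q9,q11}.
Split {q1,q5,q6,q8,q10,q12} by δ(·,0) → {q1,q5,q6,q10,q12} and {q8}.
Split {q1,q5,q6,q10,q12} by δ(·,0) → {q1,q6,q10,q12} and {q5}.
Split {q1,q6,q10,q12} by δ(·,1) → {q1,q6,q12} and {q10}.
On input 0, block {q3,q4,q9,q11} splits into {q3,q4} and {q9,q11}.
On input 1, block {q1,q6,q12} splits into {q1,q12} and {q6}.
No further refinement is possible. Final partition (7 blocks): {q1,q12} | {q3,q4} | {q8} | {q5} | {q10} | {q9,q11} | {q6}.

7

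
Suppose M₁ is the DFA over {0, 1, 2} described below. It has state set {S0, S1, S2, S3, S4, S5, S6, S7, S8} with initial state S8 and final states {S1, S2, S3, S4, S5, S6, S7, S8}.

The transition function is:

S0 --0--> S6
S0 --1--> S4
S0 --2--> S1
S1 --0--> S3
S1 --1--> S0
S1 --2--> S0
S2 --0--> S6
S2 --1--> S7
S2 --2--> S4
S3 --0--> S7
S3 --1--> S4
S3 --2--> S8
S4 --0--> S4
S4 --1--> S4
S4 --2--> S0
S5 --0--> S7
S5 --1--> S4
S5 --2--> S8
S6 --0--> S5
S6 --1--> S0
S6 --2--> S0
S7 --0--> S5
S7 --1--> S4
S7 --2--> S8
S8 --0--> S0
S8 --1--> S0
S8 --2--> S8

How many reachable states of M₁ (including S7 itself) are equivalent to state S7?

3

First remove the unreachable states {S2}; 8 states remain.
P0 = {S1,S3,S4,S5,S6,S7,S8} | {S0}.
Refine {S1,S3,S4,S5,S6,S7,S8} on symbol 0: members go to different blocks, giving {S1,S3,S4,S5,S6,S7} and {S8}.
On input 1, block {S1,S3,S4,S5,S6,S7} splits into {S3,S4,S5,S7} and {S1,S6}.
On input 2, block {S3,S4,S5,S7} splits into {S3,S5,S7} and {S4}.
The partition is now stable with 5 blocks: {S3,S5,S7} | {S0} | {S8} | {S1,S6} | {S4}.
The equivalence class containing S7 is {S3,S5,S7}, of size 3.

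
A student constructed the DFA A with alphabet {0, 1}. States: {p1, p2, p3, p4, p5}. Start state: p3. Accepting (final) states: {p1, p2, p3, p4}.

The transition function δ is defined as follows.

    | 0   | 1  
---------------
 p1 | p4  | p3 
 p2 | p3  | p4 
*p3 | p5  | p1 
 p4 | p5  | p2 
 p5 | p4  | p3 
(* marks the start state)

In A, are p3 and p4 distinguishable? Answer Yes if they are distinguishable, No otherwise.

Initial partition by acceptance: {p1,p2,p3,p4} | {p5}.
On input 0, block {p1,p2,p3,p4} splits into {p1,p2} and {p3,p4}.
The partition is now stable with 3 blocks: {p1,p2} | {p5} | {p3,p4}.
p3 and p4 lie in the same block of the stable partition, so they are equivalent — no string distinguishes them.

No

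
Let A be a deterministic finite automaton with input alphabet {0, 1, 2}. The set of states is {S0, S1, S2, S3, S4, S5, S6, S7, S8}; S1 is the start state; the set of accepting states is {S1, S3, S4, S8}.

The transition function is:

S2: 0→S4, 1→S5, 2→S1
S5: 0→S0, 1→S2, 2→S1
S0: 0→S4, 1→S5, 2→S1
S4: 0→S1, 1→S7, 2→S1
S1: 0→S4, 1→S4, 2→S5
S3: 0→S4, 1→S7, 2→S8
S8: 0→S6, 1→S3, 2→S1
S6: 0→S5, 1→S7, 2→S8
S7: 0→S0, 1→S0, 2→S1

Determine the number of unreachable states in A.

Starting at S1 and following transitions, the reachable set is {S0, S1, S2, S4, S5, S7}. That leaves S3, S6, S8 unreachable — 3 in total.

3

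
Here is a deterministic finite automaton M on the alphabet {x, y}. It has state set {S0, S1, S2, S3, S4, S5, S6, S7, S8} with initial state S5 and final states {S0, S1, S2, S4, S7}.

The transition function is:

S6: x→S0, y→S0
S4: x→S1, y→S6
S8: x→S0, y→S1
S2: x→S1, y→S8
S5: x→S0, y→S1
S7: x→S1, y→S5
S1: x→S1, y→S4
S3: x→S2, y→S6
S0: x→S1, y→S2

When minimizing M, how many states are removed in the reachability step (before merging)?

No path from S5 leads to S3, S7; the other 7 states are all reachable.

2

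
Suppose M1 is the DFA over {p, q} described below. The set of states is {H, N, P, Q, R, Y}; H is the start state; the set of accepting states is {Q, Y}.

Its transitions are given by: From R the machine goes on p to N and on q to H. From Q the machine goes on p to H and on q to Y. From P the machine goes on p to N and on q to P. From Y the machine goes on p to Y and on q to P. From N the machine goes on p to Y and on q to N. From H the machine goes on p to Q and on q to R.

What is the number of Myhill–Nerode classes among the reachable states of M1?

Every state is reachable, so we keep all 6.
P0 = {Q,Y} | {H,N,P,R}.
Refine {Q,Y} on symbol p: members go to different blocks, giving {Y} and {Q}.
Split {H,N,P,R} by δ(·,p) → {P,R} and {H} and {N}.
On input q, block {P,R} splits into {R} and {P}.
Stable partition: {Y} | {R} | {Q} | {H} | {N} | {P} — 6 equivalence classes.

6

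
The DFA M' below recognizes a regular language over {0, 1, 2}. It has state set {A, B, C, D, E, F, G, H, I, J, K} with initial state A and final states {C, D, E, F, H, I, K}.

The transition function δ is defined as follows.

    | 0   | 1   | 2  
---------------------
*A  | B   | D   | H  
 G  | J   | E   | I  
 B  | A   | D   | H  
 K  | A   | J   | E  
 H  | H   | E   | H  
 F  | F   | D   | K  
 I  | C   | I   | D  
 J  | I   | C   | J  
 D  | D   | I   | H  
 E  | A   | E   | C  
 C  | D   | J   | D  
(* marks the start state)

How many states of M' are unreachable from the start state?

Starting at A and following transitions, the reachable set is {A, B, C, D, E, H, I, J}. That leaves F, G, K unreachable — 3 in total.

3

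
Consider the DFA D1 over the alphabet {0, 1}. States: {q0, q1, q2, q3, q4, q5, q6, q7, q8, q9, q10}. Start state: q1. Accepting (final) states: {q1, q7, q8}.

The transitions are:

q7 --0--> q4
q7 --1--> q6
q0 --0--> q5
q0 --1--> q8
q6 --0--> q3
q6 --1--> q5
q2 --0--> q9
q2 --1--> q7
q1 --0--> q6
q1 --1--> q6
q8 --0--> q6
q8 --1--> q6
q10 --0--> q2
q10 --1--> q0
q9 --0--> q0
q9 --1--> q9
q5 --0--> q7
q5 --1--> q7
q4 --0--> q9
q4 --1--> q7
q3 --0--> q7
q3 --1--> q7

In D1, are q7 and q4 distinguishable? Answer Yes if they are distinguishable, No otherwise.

Yes

Reachable states from the start: {q0,q1,q3,q4,q5,q6,q7,q8,q9}. Unreachable: {q2,q10} — drop them.
Initial partition by acceptance: {q1,q7,q8} | {q0,q3,q4,q5,q6,q9}.
Split {q0,q3,q4,q5,q6,q9} by δ(·,0) → {q0,q4,q6,q9} and {q3,q5}.
Split {q0,q4,q6,q9} by δ(·,0) → {q0,q6} and {q4,q9}.
On input 0, block {q1,q7,q8} splits into {q1,q8} and {q7}.
Split {q0,q6} by δ(·,1) → {q0} and {q6}.
Split {q4,q9} by δ(·,0) → {q4} and {q9}.
Stable partition: {q1,q8} | {q0} | {q3,q5} | {q4} | {q7} | {q6} | {q9} — 7 equivalence classes.
q7 and q4 end up in different blocks, so they are distinguishable. For instance, the string 'ε' is accepted from only q7.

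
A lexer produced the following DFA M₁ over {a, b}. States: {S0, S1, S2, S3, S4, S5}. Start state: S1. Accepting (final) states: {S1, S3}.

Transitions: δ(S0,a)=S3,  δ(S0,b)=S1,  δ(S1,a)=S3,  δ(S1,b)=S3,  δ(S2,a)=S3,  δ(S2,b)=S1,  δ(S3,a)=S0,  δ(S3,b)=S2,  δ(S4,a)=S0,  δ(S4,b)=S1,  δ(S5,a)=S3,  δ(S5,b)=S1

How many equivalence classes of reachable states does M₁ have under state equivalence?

3

First remove the unreachable states {S4,S5}; 4 states remain.
P0 = {S1,S3} | {S0,S2}.
On input a, block {S1,S3} splits into {S1} and {S3}.
No further refinement is possible. Final partition (3 blocks): {S1} | {S0,S2} | {S3}.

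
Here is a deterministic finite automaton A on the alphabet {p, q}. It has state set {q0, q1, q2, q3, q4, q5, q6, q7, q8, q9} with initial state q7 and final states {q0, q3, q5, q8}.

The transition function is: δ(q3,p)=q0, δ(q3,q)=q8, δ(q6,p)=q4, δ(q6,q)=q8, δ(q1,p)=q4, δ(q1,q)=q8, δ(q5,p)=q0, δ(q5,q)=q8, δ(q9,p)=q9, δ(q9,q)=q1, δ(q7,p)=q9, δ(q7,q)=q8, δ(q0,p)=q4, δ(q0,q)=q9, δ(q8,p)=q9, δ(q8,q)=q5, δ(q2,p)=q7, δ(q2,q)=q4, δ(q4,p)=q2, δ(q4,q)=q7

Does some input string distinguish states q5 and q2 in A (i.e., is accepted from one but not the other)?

First remove the unreachable states {q3,q6}; 8 states remain.
P0 = {q0,q5,q8} | {q1,q2,q4,q7,q9}.
Split {q0,q5,q8} by δ(·,p) → {q0,q8} and {q5}.
Split {q0,q8} by δ(·,q) → {q0} and {q8}.
On input q, block {q1,q2,q4,q7,q9} splits into {q2,q4,q9} and {q1,q7}.
On input p, block {q2,q4,q9} splits into {q4,q9} and {q2}.
Split {q4,q9} by δ(·,p) → {q4} and {q9}.
Refine {q1,q7} on symbol p: members go to different blocks, giving {q1} and {q7}.
The partition is now stable with 8 blocks: {q0} | {q4} | {q5} | {q8} | {q1} | {q2} | {q9} | {q7}.
q5 and q2 end up in different blocks, so they are distinguishable. For instance, the string 'ε' is accepted from only q5.

Yes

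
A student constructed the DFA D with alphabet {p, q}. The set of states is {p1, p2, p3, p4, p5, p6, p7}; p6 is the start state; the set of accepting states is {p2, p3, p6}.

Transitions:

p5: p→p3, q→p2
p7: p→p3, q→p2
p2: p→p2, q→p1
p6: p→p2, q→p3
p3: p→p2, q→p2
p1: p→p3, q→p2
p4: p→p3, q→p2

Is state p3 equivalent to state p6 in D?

No

States {p4,p5,p7} cannot be reached from the start state, so discard them.
P0 = {p2,p3,p6} | {p1}.
Refine {p2,p3,p6} on symbol q: members go to different blocks, giving {p3,p6} and {p2}.
Refine {p3,p6} on symbol q: members go to different blocks, giving {p3} and {p6}.
No further refinement is possible. Final partition (4 blocks): {p3} | {p1} | {p2} | {p6}.
p3 and p6 end up in different blocks, so they are distinguishable. For instance, the string 'qq' is accepted from only p6.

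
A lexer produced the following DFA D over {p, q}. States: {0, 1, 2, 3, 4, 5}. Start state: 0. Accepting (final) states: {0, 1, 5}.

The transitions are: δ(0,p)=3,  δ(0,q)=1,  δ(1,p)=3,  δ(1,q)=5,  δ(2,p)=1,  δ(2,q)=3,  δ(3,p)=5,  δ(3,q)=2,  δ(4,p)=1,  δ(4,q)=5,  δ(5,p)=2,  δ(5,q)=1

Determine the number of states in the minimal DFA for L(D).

2

States {4} cannot be reached from the start state, so discard them.
Initial partition by acceptance: {0,1,5} | {2,3}.
No further refinement is possible. Final partition (2 blocks): {0,1,5} | {2,3}.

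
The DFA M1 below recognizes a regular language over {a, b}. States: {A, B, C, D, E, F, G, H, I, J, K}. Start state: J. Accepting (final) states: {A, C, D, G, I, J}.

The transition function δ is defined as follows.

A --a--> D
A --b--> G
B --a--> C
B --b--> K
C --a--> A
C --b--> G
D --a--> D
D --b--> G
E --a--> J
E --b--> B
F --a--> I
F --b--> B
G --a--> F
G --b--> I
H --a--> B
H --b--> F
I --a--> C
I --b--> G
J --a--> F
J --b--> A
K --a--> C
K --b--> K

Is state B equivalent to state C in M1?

No

States {E,H} cannot be reached from the start state, so discard them.
Start with accepting vs non-accepting: {A,C,D,G,I,J} | {B,F,K}.
On input a, block {A,C,D,G,I,J} splits into {A,C,D,I} and {G,J}.
Stable partition: {A,C,D,I} | {B,F,K} | {G,J} — 3 equivalence classes.
B and C end up in different blocks, so they are distinguishable. For instance, the string 'ε' is accepted from only C.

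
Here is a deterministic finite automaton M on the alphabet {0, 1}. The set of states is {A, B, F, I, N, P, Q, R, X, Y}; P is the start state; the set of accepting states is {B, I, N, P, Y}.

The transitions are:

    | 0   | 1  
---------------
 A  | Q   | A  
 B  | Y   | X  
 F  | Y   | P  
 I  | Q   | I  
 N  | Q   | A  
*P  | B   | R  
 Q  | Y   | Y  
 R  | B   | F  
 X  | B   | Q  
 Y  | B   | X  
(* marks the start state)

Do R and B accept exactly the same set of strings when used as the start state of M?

Reachable states from the start: {B,F,P,Q,R,X,Y}. Unreachable: {A,I,N} — drop them.
Start with accepting vs non-accepting: {B,P,Y} | {F,Q,R,X}.
On input 1, block {F,Q,R,X} splits into {F,Q} and {R,X}.
Stable partition: {B,P,Y} | {F,Q} | {R,X} — 3 equivalence classes.
R and B end up in different blocks, so they are distinguishable. For instance, the string 'ε' is accepted from only B.

No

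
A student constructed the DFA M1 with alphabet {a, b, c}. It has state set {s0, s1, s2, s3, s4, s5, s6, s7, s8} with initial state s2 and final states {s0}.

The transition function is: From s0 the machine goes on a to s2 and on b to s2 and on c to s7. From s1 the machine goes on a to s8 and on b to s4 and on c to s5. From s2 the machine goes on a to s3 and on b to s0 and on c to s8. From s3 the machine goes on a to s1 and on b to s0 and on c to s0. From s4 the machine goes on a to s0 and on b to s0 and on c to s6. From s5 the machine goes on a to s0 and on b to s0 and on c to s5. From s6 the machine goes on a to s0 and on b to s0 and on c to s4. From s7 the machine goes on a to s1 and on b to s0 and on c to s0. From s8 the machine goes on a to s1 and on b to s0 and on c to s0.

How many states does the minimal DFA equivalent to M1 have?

Start with accepting vs non-accepting: {s0} | {s1,s2,s3,s4,s5,s6,s7,s8}.
Split {s1,s2,s3,s4,s5,s6,s7,s8} by δ(·,a) → {s1,s2,s3,s7,s8} and {s4,s5,s6}.
Refine {s1,s2,s3,s7,s8} on symbol b: members go to different blocks, giving {s2,s3,s7,s8} and {s1}.
Split {s2,s3,s7,s8} by δ(·,a) → {s3,s7,s8} and {s2}.
No further refinement is possible. Final partition (5 blocks): {s0} | {s3,s7,s8} | {s4,s5,s6} | {s1} | {s2}.

5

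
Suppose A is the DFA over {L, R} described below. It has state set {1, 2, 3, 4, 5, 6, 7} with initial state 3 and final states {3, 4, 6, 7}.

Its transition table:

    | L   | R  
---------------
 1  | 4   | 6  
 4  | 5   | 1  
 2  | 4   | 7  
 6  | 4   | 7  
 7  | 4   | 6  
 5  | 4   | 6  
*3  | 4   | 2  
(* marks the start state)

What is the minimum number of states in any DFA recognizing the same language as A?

4

Every state is reachable, so we keep all 7.
Start with accepting vs non-accepting: {3,4,6,7} | {1,2,5}.
Refine {3,4,6,7} on symbol L: members go to different blocks, giving {3,6,7} and {4}.
Refine {3,6,7} on symbol R: members go to different blocks, giving {6,7} and {3}.
The partition is now stable with 4 blocks: {6,7} | {1,2,5} | {4} | {3}.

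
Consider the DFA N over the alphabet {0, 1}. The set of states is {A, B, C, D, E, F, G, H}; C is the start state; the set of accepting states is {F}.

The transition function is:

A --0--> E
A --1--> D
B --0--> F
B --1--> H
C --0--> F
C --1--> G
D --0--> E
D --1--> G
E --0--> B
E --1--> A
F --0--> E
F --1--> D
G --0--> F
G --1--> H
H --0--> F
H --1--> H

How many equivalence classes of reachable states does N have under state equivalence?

Initial partition by acceptance: {F} | {A,B,C,D,E,G,H}.
On input 0, block {A,B,C,D,E,G,H} splits into {B,C,G,H} and {A,D,E}.
Refine {A,D,E} on symbol 0: members go to different blocks, giving {A,D} and {E}.
Refine {A,D} on symbol 1: members go to different blocks, giving {A} and {D}.
Stable partition: {F} | {B,C,G,H} | {A} | {E} | {D} — 5 equivalence classes.

5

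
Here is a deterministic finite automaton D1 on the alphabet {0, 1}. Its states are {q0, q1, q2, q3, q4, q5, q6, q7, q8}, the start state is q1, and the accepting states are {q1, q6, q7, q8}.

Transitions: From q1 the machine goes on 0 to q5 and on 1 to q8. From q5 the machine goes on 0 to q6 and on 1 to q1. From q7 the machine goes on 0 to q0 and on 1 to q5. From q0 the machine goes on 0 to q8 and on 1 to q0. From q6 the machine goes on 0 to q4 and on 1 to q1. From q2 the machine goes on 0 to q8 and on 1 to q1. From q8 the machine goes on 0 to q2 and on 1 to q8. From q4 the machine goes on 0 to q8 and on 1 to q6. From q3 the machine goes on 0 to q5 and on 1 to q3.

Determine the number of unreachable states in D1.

No path from q1 leads to q0, q3, q7; the other 6 states are all reachable.

3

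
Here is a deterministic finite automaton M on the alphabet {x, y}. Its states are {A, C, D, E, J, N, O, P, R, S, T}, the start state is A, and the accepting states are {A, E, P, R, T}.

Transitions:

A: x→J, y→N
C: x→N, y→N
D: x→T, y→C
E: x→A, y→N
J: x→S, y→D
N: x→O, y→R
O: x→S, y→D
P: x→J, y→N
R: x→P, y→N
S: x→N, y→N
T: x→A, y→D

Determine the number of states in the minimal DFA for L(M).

7

First remove the unreachable states {E}; 10 states remain.
P0 = {A,P,R,T} | {C,D,J,N,O,S}.
Split {A,P,R,T} by δ(·,x) → {A,P} and {R,T}.
Split {C,D,J,N,O,S} by δ(·,x) → {C,J,N,O,S} and {D}.
On input y, block {C,J,N,O,S} splits into {C,S} and {J,O} and {N}.
Split {R,T} by δ(·,y) → {R} and {T}.
Stable partition: {A,P} | {C,S} | {R} | {D} | {J,O} | {N} | {T} — 7 equivalence classes.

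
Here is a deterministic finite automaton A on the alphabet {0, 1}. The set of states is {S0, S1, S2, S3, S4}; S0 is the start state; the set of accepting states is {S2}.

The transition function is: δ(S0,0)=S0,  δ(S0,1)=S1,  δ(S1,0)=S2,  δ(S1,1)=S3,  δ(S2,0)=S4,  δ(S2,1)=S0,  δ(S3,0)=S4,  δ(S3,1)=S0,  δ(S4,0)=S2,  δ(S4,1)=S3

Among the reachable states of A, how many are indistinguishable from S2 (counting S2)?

Start with accepting vs non-accepting: {S2} | {S0,S1,S3,S4}.
Split {S0,S1,S3,S4} by δ(·,0) → {S0,S3} and {S1,S4}.
Split {S0,S3} by δ(·,0) → {S0} and {S3}.
Stable partition: {S2} | {S0} | {S1,S4} | {S3} — 4 equivalence classes.
State S2 belongs to the block {S2}, which has 1 states.

1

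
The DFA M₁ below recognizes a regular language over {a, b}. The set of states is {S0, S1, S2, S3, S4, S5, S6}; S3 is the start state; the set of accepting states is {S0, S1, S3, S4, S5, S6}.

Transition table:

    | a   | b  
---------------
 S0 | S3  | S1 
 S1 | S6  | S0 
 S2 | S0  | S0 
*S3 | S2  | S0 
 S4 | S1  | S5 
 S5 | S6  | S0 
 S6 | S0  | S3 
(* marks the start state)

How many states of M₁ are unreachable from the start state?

No path from S3 leads to S4, S5; the other 5 states are all reachable.

2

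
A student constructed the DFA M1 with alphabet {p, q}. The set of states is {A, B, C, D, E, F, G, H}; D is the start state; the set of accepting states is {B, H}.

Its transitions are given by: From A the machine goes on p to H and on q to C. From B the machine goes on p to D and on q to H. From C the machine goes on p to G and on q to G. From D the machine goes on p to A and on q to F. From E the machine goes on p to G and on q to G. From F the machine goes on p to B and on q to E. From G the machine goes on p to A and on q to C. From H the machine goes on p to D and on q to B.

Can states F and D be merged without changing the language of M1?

Initial partition by acceptance: {B,H} | {A,C,D,E,F,G}.
On input p, block {A,C,D,E,F,G} splits into {C,D,E,G} and {A,F}.
Refine {C,D,E,G} on symbol p: members go to different blocks, giving {C,E} and {D,G}.
On input q, block {D,G} splits into {D} and {G}.
The partition is now stable with 5 blocks: {B,H} | {C,E} | {A,F} | {D} | {G}.
F and D end up in different blocks, so they are distinguishable. For instance, the string 'p' is accepted from only F.

No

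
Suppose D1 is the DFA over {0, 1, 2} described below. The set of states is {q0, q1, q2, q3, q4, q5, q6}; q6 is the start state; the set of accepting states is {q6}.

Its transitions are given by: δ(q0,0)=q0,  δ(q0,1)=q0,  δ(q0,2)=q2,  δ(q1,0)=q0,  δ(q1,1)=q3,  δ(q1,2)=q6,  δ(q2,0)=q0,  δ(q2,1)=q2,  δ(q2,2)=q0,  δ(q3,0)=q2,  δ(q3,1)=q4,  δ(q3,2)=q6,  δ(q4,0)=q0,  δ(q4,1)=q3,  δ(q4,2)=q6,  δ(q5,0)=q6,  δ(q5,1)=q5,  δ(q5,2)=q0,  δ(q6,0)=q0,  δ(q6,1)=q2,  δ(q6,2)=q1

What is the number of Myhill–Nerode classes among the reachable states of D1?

3

First remove the unreachable states {q5}; 6 states remain.
Initial partition by acceptance: {q6} | {q0,q1,q2,q3,q4}.
Refine {q0,q1,q2,q3,q4} on symbol 2: members go to different blocks, giving {q1,q3,q4} and {q0,q2}.
No further refinement is possible. Final partition (3 blocks): {q6} | {q1,q3,q4} | {q0,q2}.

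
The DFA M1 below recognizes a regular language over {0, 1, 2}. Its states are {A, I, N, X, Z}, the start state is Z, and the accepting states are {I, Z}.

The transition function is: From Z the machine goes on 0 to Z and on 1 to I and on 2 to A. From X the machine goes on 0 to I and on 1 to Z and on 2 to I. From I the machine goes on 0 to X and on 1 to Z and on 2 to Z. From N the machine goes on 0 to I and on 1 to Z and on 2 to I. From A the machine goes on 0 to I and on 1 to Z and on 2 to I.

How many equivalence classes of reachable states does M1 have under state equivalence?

3

States {N} cannot be reached from the start state, so discard them.
Start with accepting vs non-accepting: {I,Z} | {A,X}.
Split {I,Z} by δ(·,0) → {Z} and {I}.
No further refinement is possible. Final partition (3 blocks): {Z} | {A,X} | {I}.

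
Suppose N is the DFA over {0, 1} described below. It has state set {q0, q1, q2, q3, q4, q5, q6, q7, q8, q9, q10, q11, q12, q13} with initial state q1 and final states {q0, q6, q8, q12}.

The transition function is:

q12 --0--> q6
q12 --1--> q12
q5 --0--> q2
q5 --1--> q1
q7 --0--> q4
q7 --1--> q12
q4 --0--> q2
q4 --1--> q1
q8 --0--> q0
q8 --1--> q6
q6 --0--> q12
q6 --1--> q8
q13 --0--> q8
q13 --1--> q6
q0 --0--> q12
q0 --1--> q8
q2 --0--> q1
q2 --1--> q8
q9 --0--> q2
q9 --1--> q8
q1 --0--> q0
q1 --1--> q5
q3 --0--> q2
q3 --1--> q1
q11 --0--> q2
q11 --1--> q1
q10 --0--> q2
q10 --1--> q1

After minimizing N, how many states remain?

First remove the unreachable states {q3,q4,q7,q9,q10,q11,q13}; 7 states remain.
P0 = {q0,q6,q8,q12} | {q1,q2,q5}.
On input 0, block {q1,q2,q5} splits into {q2,q5} and {q1}.
On input 0, block {q2,q5} splits into {q2} and {q5}.
No further refinement is possible. Final partition (4 blocks): {q0,q6,q8,q12} | {q2} | {q1} | {q5}.

4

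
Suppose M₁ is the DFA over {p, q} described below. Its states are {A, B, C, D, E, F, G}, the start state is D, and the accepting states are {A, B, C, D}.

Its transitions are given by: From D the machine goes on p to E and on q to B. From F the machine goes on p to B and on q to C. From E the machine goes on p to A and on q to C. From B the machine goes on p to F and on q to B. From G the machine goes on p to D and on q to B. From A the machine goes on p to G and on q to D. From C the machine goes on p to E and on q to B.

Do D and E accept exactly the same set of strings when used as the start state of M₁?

Every state is reachable, so we keep all 7.
Start with accepting vs non-accepting: {A,B,C,D} | {E,F,G}.
The partition is now stable with 2 blocks: {A,B,C,D} | {E,F,G}.
D and E end up in different blocks, so they are distinguishable. For instance, the string 'ε' is accepted from only D.

No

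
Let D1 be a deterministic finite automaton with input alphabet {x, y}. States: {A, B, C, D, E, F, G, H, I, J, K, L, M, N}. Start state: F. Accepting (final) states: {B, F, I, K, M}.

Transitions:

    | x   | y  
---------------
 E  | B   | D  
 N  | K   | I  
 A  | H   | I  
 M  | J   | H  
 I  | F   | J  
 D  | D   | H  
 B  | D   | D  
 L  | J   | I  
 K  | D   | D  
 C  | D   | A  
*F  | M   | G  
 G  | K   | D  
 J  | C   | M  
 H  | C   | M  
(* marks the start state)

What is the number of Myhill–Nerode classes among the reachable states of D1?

States {B,E,L,N} cannot be reached from the start state, so discard them.
P0 = {F,I,K,M} | {A,C,D,G,H,J}.
Refine {F,I,K,M} on symbol x: members go to different blocks, giving {F,I} and {K,M}.
On input x, block {F,I} splits into {F} and {I}.
On input x, block {A,C,D,G,H,J} splits into {A,C,D,H,J} and {G}.
Refine {A,C,D,H,J} on symbol y: members go to different blocks, giving {C,D} and {H,J} and {A}.
Split {C,D} by δ(·,y) → {C} and {D}.
Split {K,M} by δ(·,x) → {K} and {M}.
The partition is now stable with 9 blocks: {F} | {C} | {K} | {I} | {G} | {H,J} | {A} | {D} | {M}.

9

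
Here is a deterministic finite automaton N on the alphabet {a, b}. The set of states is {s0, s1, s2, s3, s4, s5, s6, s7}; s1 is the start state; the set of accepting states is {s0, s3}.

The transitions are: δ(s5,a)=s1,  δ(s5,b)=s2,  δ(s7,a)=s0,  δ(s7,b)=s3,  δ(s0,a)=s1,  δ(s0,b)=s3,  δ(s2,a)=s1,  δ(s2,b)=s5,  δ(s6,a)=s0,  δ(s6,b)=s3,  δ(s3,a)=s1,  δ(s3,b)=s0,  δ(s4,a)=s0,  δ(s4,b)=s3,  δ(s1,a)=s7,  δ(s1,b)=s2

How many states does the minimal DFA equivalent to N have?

4

States {s4,s6} cannot be reached from the start state, so discard them.
Start with accepting vs non-accepting: {s0,s3} | {s1,s2,s5,s7}.
On input a, block {s1,s2,s5,s7} splits into {s1,s2,s5} and {s7}.
Refine {s1,s2,s5} on symbol a: members go to different blocks, giving {s2,s5} and {s1}.
The partition is now stable with 4 blocks: {s0,s3} | {s2,s5} | {s7} | {s1}.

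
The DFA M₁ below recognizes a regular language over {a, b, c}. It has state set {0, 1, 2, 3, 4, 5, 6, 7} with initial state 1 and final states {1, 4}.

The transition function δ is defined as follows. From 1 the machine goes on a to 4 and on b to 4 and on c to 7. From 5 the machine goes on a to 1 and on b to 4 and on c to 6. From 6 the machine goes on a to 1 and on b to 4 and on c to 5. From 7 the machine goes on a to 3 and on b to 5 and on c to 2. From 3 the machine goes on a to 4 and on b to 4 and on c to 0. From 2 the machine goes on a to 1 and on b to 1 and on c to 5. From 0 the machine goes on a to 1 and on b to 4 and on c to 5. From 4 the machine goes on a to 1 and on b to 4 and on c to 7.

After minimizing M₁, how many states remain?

All states are reachable from the start state.
Initial partition by acceptance: {1,4} | {0,2,3,5,6,7}.
Split {0,2,3,5,6,7} by δ(·,a) → {0,2,3,5,6} and {7}.
No further refinement is possible. Final partition (3 blocks): {1,4} | {0,2,3,5,6} | {7}.

3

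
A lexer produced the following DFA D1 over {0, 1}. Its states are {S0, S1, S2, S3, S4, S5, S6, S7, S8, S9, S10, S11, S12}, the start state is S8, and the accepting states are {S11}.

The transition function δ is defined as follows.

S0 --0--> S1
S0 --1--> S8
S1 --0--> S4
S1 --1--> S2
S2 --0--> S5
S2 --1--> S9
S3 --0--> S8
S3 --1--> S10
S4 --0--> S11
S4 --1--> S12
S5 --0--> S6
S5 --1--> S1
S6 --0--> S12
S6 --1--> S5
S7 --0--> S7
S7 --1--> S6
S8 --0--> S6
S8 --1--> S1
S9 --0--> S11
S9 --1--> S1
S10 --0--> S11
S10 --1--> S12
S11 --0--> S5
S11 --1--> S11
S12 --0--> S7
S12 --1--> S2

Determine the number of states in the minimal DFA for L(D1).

9

First remove the unreachable states {S0,S3,S10}; 10 states remain.
P0 = {S11} | {S1,S2,S4,S5,S6,S7,S8,S9,S12}.
Split {S1,S2,S4,S5,S6,S7,S8,S9,S12} by δ(·,0) → {S1,S2,S5,S6,S7,S8,S12} and {S4,S9}.
Refine {S1,S2,S5,S6,S7,S8,S12} on symbol 0: members go to different blocks, giving {S2,S5,S6,S7,S8,S12} and {S1}.
On input 1, block {S2,S5,S6,S7,S8,S12} splits into {S6,S7,S12} and {S5,S8} and {S2}.
On input 1, block {S6,S7,S12} splits into {S6} and {S7} and {S12}.
On input 1, block {S4,S9} splits into {S4} and {S9}.
Stable partition: {S11} | {S6} | {S4} | {S1} | {S5,S8} | {S2} | {S7} | {S12} | {S9} — 9 equivalence classes.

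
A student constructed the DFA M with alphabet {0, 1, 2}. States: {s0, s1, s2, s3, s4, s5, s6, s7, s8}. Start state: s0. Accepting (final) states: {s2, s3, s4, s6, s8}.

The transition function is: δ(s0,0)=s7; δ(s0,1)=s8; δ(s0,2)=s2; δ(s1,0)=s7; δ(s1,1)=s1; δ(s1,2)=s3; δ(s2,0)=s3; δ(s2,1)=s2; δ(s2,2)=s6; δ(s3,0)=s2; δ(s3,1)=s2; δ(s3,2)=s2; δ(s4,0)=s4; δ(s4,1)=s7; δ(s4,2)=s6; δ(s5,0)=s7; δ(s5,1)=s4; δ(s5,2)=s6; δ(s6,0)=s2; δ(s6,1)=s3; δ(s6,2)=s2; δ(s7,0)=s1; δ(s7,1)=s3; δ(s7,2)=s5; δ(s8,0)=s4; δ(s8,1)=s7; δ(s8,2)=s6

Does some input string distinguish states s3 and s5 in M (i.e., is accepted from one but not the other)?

All states are reachable from the start state.
P0 = {s2,s3,s4,s6,s8} | {s0,s1,s5,s7}.
On input 1, block {s2,s3,s4,s6,s8} splits into {s2,s3,s6} and {s4,s8}.
Refine {s0,s1,s5,s7} on symbol 1: members go to different blocks, giving {s0,s5} and {s1} and {s7}.
The partition is now stable with 5 blocks: {s2,s3,s6} | {s0,s5} | {s4,s8} | {s1} | {s7}.
s3 and s5 end up in different blocks, so they are distinguishable. For instance, the string 'ε' is accepted from only s3.

Yes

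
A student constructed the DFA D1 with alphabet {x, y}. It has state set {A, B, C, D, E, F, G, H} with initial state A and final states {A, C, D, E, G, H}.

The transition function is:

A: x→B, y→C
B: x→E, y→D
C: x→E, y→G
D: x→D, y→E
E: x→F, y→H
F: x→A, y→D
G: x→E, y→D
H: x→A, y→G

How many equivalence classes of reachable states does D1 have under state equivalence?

5

All states are reachable from the start state.
Start with accepting vs non-accepting: {A,C,D,E,G,H} | {B,F}.
On input x, block {A,C,D,E,G,H} splits into {C,D,G,H} and {A,E}.
On input x, block {C,D,G,H} splits into {C,G,H} and {D}.
On input y, block {C,G,H} splits into {C,H} and {G}.
The partition is now stable with 5 blocks: {C,H} | {B,F} | {A,E} | {D} | {G}.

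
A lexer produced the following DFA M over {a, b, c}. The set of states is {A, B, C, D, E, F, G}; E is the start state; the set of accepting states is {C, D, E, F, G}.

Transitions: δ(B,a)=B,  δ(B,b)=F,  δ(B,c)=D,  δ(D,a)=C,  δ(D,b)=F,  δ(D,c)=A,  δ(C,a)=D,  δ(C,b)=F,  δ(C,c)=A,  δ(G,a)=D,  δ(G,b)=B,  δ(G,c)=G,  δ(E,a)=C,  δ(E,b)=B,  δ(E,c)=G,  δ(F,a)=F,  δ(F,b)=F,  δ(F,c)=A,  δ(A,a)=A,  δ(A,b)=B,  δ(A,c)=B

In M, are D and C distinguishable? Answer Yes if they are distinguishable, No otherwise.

Initial partition by acceptance: {C,D,E,F,G} | {A,B}.
Refine {C,D,E,F,G} on symbol b: members go to different blocks, giving {C,D,F} and {E,G}.
Split {A,B} by δ(·,b) → {A} and {B}.
The partition is now stable with 4 blocks: {C,D,F} | {A} | {E,G} | {B}.
D and C lie in the same block of the stable partition, so they are equivalent — no string distinguishes them.

No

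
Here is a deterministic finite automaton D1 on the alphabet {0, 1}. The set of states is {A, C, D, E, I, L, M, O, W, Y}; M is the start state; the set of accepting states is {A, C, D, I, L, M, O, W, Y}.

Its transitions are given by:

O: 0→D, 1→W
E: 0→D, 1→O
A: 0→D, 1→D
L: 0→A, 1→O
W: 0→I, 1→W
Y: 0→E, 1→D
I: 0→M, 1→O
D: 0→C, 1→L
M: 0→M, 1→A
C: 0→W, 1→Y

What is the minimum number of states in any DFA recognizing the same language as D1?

Every state is reachable, so we keep all 10.
P0 = {A,C,D,I,L,M,O,W,Y} | {E}.
On input 0, block {A,C,D,I,L,M,O,W,Y} splits into {A,C,D,I,L,M,O,W} and {Y}.
Split {A,C,D,I,L,M,O,W} by δ(·,1) → {A,D,I,L,M,O,W} and {C}.
On input 0, block {A,D,I,L,M,O,W} splits into {A,I,L,M,O,W} and {D}.
On input 0, block {A,I,L,M,O,W} splits into {I,L,M,W} and {A,O}.
On input 0, block {I,L,M,W} splits into {I,M,W} and {L}.
On input 1, block {I,M,W} splits into {I,M} and {W}.
On input 1, block {A,O} splits into {O} and {A}.
Split {I,M} by δ(·,1) → {M} and {I}.
The partition is now stable with 10 blocks: {M} | {E} | {Y} | {C} | {D} | {O} | {L} | {W} | {A} | {I}.

10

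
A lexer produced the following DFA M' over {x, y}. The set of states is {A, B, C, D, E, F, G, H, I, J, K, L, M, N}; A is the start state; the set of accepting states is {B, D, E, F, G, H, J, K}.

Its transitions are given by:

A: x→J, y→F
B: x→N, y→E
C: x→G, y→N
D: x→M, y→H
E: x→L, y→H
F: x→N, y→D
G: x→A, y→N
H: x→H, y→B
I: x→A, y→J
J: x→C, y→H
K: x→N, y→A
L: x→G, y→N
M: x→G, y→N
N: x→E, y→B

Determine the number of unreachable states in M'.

2

No path from A leads to I, K; the other 12 states are all reachable.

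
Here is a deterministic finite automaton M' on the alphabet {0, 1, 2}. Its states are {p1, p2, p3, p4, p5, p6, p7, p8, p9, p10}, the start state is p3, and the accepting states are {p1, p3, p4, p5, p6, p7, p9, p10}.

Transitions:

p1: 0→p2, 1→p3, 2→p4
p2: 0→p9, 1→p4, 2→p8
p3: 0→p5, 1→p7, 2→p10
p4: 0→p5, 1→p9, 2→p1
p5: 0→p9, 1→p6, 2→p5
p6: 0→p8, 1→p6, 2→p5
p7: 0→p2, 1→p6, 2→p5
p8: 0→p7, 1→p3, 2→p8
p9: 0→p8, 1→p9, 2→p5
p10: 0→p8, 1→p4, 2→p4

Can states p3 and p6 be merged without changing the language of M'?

P0 = {p1,p3,p4,p5,p6,p7,p9,p10} | {p2,p8}.
Refine {p1,p3,p4,p5,p6,p7,p9,p10} on symbol 0: members go to different blocks, giving {p1,p6,p7,p9,p10} and {p3,p4,p5}.
On input 1, block {p1,p6,p7,p9,p10} splits into {p6,p7,p9} and {p1,p10}.
Refine {p3,p4,p5} on symbol 0: members go to different blocks, giving {p3,p4} and {p5}.
Stable partition: {p6,p7,p9} | {p2,p8} | {p3,p4} | {p1,p10} | {p5} — 5 equivalence classes.
p3 and p6 end up in different blocks, so they are distinguishable. For instance, the string '0' is accepted from only p3.

No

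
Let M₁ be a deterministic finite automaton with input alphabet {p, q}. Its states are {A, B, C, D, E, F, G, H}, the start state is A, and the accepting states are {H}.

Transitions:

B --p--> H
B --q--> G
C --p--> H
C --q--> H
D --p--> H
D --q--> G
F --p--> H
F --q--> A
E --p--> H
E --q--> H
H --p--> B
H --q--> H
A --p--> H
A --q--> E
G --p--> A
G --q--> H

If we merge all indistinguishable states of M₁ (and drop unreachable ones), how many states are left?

Reachable states from the start: {A,B,E,G,H}. Unreachable: {C,D,F} — drop them.
P0 = {H} | {A,B,E,G}.
On input p, block {A,B,E,G} splits into {A,B,E} and {G}.
Refine {A,B,E} on symbol q: members go to different blocks, giving {A} and {B} and {E}.
No further refinement is possible. Final partition (5 blocks): {H} | {A} | {G} | {B} | {E}.

5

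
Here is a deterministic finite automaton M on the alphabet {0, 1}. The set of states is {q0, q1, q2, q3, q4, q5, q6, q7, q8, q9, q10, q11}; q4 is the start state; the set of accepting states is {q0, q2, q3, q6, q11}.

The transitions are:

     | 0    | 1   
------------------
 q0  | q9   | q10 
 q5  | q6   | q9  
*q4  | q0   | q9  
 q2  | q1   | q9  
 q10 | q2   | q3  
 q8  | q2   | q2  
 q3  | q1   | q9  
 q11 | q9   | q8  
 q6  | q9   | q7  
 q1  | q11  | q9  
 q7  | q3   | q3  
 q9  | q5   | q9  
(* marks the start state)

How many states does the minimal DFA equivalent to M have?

5

All states are reachable from the start state.
Initial partition by acceptance: {q0,q2,q3,q6,q11} | {q1,q4,q5,q7,q8,q9,q10}.
On input 0, block {q1,q4,q5,q7,q8,q9,q10} splits into {q1,q4,q5,q7,q8,q10} and {q9}.
Refine {q0,q2,q3,q6,q11} on symbol 0: members go to different blocks, giving {q0,q6,q11} and {q2,q3}.
On input 0, block {q1,q4,q5,q7,q8,q10} splits into {q1,q4,q5} and {q7,q8,q10}.
Stable partition: {q0,q6,q11} | {q1,q4,q5} | {q9} | {q2,q3} | {q7,q8,q10} — 5 equivalence classes.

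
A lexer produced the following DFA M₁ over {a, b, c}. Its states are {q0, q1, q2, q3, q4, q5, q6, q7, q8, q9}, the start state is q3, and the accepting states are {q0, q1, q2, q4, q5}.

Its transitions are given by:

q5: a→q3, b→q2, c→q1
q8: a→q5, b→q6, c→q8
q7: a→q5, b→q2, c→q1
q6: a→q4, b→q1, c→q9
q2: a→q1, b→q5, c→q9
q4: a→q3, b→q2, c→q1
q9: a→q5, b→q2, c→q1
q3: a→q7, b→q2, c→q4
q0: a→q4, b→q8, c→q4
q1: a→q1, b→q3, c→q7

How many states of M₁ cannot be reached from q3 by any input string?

Starting at q3 and following transitions, the reachable set is {q1, q2, q3, q4, q5, q7, q9}. That leaves q0, q6, q8 unreachable — 3 in total.

3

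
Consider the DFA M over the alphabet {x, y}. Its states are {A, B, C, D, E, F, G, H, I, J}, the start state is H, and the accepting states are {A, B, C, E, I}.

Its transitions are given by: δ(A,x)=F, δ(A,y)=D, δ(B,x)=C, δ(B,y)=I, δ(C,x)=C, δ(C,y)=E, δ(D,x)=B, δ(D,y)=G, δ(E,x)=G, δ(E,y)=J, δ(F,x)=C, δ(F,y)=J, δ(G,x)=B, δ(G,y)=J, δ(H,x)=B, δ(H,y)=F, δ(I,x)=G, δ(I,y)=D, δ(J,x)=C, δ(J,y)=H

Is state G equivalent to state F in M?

Reachable states from the start: {B,C,D,E,F,G,H,I,J}. Unreachable: {A} — drop them.
P0 = {B,C,E,I} | {D,F,G,H,J}.
Split {B,C,E,I} by δ(·,x) → {B,C} and {E,I}.
The partition is now stable with 3 blocks: {B,C} | {D,F,G,H,J} | {E,I}.
G and F lie in the same block of the stable partition, so they are equivalent — no string distinguishes them.

Yes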